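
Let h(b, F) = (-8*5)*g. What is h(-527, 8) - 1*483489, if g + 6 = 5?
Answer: -483449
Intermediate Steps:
g = -1 (g = -6 + 5 = -1)
h(b, F) = 40 (h(b, F) = -8*5*(-1) = -40*(-1) = 40)
h(-527, 8) - 1*483489 = 40 - 1*483489 = 40 - 483489 = -483449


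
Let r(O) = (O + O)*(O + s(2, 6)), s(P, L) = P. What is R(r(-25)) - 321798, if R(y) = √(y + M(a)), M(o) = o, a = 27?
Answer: -321798 + √1177 ≈ -3.2176e+5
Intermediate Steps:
r(O) = 2*O*(2 + O) (r(O) = (O + O)*(O + 2) = (2*O)*(2 + O) = 2*O*(2 + O))
R(y) = √(27 + y) (R(y) = √(y + 27) = √(27 + y))
R(r(-25)) - 321798 = √(27 + 2*(-25)*(2 - 25)) - 321798 = √(27 + 2*(-25)*(-23)) - 321798 = √(27 + 1150) - 321798 = √1177 - 321798 = -321798 + √1177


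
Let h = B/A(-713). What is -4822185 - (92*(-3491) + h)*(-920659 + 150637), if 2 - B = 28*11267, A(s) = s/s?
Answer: -490236248397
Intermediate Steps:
A(s) = 1
B = -315474 (B = 2 - 28*11267 = 2 - 1*315476 = 2 - 315476 = -315474)
h = -315474 (h = -315474/1 = -315474*1 = -315474)
-4822185 - (92*(-3491) + h)*(-920659 + 150637) = -4822185 - (92*(-3491) - 315474)*(-920659 + 150637) = -4822185 - (-321172 - 315474)*(-770022) = -4822185 - (-636646)*(-770022) = -4822185 - 1*490231426212 = -4822185 - 490231426212 = -490236248397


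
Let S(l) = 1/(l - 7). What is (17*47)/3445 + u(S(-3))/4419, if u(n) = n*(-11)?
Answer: 7069141/30446910 ≈ 0.23218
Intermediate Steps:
S(l) = 1/(-7 + l)
u(n) = -11*n
(17*47)/3445 + u(S(-3))/4419 = (17*47)/3445 - 11/(-7 - 3)/4419 = 799*(1/3445) - 11/(-10)*(1/4419) = 799/3445 - 11*(-1/10)*(1/4419) = 799/3445 + (11/10)*(1/4419) = 799/3445 + 11/44190 = 7069141/30446910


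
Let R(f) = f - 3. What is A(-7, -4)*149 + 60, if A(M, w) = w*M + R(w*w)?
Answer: 6169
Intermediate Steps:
R(f) = -3 + f
A(M, w) = -3 + w² + M*w (A(M, w) = w*M + (-3 + w*w) = M*w + (-3 + w²) = -3 + w² + M*w)
A(-7, -4)*149 + 60 = (-3 + (-4)² - 7*(-4))*149 + 60 = (-3 + 16 + 28)*149 + 60 = 41*149 + 60 = 6109 + 60 = 6169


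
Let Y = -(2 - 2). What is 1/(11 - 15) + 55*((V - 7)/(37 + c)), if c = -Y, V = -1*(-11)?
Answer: 843/148 ≈ 5.6959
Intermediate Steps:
V = 11
Y = 0 (Y = -1*0 = 0)
c = 0 (c = -1*0 = 0)
1/(11 - 15) + 55*((V - 7)/(37 + c)) = 1/(11 - 15) + 55*((11 - 7)/(37 + 0)) = 1/(-4) + 55*(4/37) = -¼ + 55*(4*(1/37)) = -¼ + 55*(4/37) = -¼ + 220/37 = 843/148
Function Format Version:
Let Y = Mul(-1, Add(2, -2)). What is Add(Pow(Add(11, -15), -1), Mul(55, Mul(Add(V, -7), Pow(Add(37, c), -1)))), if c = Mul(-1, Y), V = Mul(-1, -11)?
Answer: Rational(843, 148) ≈ 5.6959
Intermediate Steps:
V = 11
Y = 0 (Y = Mul(-1, 0) = 0)
c = 0 (c = Mul(-1, 0) = 0)
Add(Pow(Add(11, -15), -1), Mul(55, Mul(Add(V, -7), Pow(Add(37, c), -1)))) = Add(Pow(Add(11, -15), -1), Mul(55, Mul(Add(11, -7), Pow(Add(37, 0), -1)))) = Add(Pow(-4, -1), Mul(55, Mul(4, Pow(37, -1)))) = Add(Rational(-1, 4), Mul(55, Mul(4, Rational(1, 37)))) = Add(Rational(-1, 4), Mul(55, Rational(4, 37))) = Add(Rational(-1, 4), Rational(220, 37)) = Rational(843, 148)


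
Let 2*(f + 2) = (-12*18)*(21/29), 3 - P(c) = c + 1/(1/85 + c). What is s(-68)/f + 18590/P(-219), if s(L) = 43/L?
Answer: 54736699929751/653612336024 ≈ 83.745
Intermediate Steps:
P(c) = 3 - c - 1/(1/85 + c) (P(c) = 3 - (c + 1/(1/85 + c)) = 3 + (-c - 1/(1/85 + c)) = 3 - c - 1/(1/85 + c))
f = -2326/29 (f = -2 + ((-12*18)*(21/29))/2 = -2 + (-4536/29)/2 = -2 + (-216*21/29)/2 = -2 + (1/2)*(-4536/29) = -2 - 2268/29 = -2326/29 ≈ -80.207)
s(-68)/f + 18590/P(-219) = (43/(-68))/(-2326/29) + 18590/(((-82 - 85*(-219)**2 + 254*(-219))/(1 + 85*(-219)))) = (43*(-1/68))*(-29/2326) + 18590/(((-82 - 85*47961 - 55626)/(1 - 18615))) = -43/68*(-29/2326) + 18590/(((-82 - 4076685 - 55626)/(-18614))) = 1247/158168 + 18590/((-1/18614*(-4132393))) = 1247/158168 + 18590/(4132393/18614) = 1247/158168 + 18590*(18614/4132393) = 1247/158168 + 346034260/4132393 = 54736699929751/653612336024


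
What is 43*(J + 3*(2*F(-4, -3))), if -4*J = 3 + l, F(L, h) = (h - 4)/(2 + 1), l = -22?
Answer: -1591/4 ≈ -397.75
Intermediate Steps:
F(L, h) = -4/3 + h/3 (F(L, h) = (-4 + h)/3 = (-4 + h)*(⅓) = -4/3 + h/3)
J = 19/4 (J = -(3 - 22)/4 = -¼*(-19) = 19/4 ≈ 4.7500)
43*(J + 3*(2*F(-4, -3))) = 43*(19/4 + 3*(2*(-4/3 + (⅓)*(-3)))) = 43*(19/4 + 3*(2*(-4/3 - 1))) = 43*(19/4 + 3*(2*(-7/3))) = 43*(19/4 + 3*(-14/3)) = 43*(19/4 - 14) = 43*(-37/4) = -1591/4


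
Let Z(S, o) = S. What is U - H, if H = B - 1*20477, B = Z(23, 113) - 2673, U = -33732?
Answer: -10605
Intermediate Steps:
B = -2650 (B = 23 - 2673 = -2650)
H = -23127 (H = -2650 - 1*20477 = -2650 - 20477 = -23127)
U - H = -33732 - 1*(-23127) = -33732 + 23127 = -10605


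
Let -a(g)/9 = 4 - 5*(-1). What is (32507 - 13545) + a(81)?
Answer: 18881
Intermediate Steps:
a(g) = -81 (a(g) = -9*(4 - 5*(-1)) = -9*(4 + 5) = -9*9 = -81)
(32507 - 13545) + a(81) = (32507 - 13545) - 81 = 18962 - 81 = 18881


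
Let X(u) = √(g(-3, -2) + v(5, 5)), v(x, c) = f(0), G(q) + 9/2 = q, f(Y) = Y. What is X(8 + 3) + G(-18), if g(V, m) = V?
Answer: -45/2 + I*√3 ≈ -22.5 + 1.732*I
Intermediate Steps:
G(q) = -9/2 + q
v(x, c) = 0
X(u) = I*√3 (X(u) = √(-3 + 0) = √(-3) = I*√3)
X(8 + 3) + G(-18) = I*√3 + (-9/2 - 18) = I*√3 - 45/2 = -45/2 + I*√3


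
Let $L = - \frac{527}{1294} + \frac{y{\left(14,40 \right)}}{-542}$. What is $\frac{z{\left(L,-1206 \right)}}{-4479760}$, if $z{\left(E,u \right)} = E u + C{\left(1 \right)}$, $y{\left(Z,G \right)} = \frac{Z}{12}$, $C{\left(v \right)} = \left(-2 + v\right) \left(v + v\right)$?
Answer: $- \frac{172446283}{1570935358240} \approx -0.00010977$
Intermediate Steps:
$C{\left(v \right)} = 2 v \left(-2 + v\right)$ ($C{\left(v \right)} = \left(-2 + v\right) 2 v = 2 v \left(-2 + v\right)$)
$y{\left(Z,G \right)} = \frac{Z}{12}$ ($y{\left(Z,G \right)} = Z \frac{1}{12} = \frac{Z}{12}$)
$L = - \frac{861431}{2104044}$ ($L = - \frac{527}{1294} + \frac{\frac{1}{12} \cdot 14}{-542} = \left(-527\right) \frac{1}{1294} + \frac{7}{6} \left(- \frac{1}{542}\right) = - \frac{527}{1294} - \frac{7}{3252} = - \frac{861431}{2104044} \approx -0.40942$)
$z{\left(E,u \right)} = -2 + E u$ ($z{\left(E,u \right)} = E u + 2 \cdot 1 \left(-2 + 1\right) = E u + 2 \cdot 1 \left(-1\right) = E u - 2 = -2 + E u$)
$\frac{z{\left(L,-1206 \right)}}{-4479760} = \frac{-2 - - \frac{173147631}{350674}}{-4479760} = \left(-2 + \frac{173147631}{350674}\right) \left(- \frac{1}{4479760}\right) = \frac{172446283}{350674} \left(- \frac{1}{4479760}\right) = - \frac{172446283}{1570935358240}$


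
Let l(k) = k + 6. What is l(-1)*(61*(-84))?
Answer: -25620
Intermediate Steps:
l(k) = 6 + k
l(-1)*(61*(-84)) = (6 - 1)*(61*(-84)) = 5*(-5124) = -25620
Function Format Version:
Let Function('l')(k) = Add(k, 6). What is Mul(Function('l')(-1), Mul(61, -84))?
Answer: -25620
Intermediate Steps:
Function('l')(k) = Add(6, k)
Mul(Function('l')(-1), Mul(61, -84)) = Mul(Add(6, -1), Mul(61, -84)) = Mul(5, -5124) = -25620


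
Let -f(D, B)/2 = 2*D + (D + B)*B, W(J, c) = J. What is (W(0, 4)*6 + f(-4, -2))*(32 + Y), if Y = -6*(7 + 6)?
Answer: 368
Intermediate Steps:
f(D, B) = -4*D - 2*B*(B + D) (f(D, B) = -2*(2*D + (D + B)*B) = -2*(2*D + (B + D)*B) = -2*(2*D + B*(B + D)) = -4*D - 2*B*(B + D))
Y = -78 (Y = -6*13 = -78)
(W(0, 4)*6 + f(-4, -2))*(32 + Y) = (0*6 + (-4*(-4) - 2*(-2)² - 2*(-2)*(-4)))*(32 - 78) = (0 + (16 - 2*4 - 16))*(-46) = (0 + (16 - 8 - 16))*(-46) = (0 - 8)*(-46) = -8*(-46) = 368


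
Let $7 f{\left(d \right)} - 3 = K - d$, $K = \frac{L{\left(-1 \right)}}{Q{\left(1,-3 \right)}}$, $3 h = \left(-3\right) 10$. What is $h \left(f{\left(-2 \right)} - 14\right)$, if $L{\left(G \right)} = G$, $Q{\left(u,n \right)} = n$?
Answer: $\frac{2780}{21} \approx 132.38$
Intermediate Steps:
$h = -10$ ($h = \frac{\left(-3\right) 10}{3} = \frac{1}{3} \left(-30\right) = -10$)
$K = \frac{1}{3}$ ($K = - \frac{1}{-3} = \left(-1\right) \left(- \frac{1}{3}\right) = \frac{1}{3} \approx 0.33333$)
$f{\left(d \right)} = \frac{10}{21} - \frac{d}{7}$ ($f{\left(d \right)} = \frac{3}{7} + \frac{\frac{1}{3} - d}{7} = \frac{3}{7} - \left(- \frac{1}{21} + \frac{d}{7}\right) = \frac{10}{21} - \frac{d}{7}$)
$h \left(f{\left(-2 \right)} - 14\right) = - 10 \left(\left(\frac{10}{21} - - \frac{2}{7}\right) - 14\right) = - 10 \left(\left(\frac{10}{21} + \frac{2}{7}\right) - 14\right) = - 10 \left(\frac{16}{21} - 14\right) = \left(-10\right) \left(- \frac{278}{21}\right) = \frac{2780}{21}$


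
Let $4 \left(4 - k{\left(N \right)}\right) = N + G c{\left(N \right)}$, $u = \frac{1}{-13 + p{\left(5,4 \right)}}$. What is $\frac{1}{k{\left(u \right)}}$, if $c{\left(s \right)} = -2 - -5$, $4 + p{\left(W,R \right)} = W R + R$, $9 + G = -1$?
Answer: $\frac{28}{321} \approx 0.087227$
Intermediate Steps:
$G = -10$ ($G = -9 - 1 = -10$)
$p{\left(W,R \right)} = -4 + R + R W$ ($p{\left(W,R \right)} = -4 + \left(W R + R\right) = -4 + \left(R W + R\right) = -4 + \left(R + R W\right) = -4 + R + R W$)
$c{\left(s \right)} = 3$ ($c{\left(s \right)} = -2 + 5 = 3$)
$u = \frac{1}{7}$ ($u = \frac{1}{-13 + \left(-4 + 4 + 4 \cdot 5\right)} = \frac{1}{-13 + \left(-4 + 4 + 20\right)} = \frac{1}{-13 + 20} = \frac{1}{7} \approx 0.14286$)
$k{\left(N \right)} = \frac{23}{2} - \frac{N}{4}$ ($k{\left(N \right)} = 4 - \frac{N - 30}{4} = 4 - \frac{-30 + N}{4} = 4 - \left(- \frac{15}{2} + \frac{N}{4}\right) = \frac{23}{2} - \frac{N}{4}$)
$\frac{1}{k{\left(u \right)}} = \frac{1}{\frac{23}{2} - \frac{1}{28}} = \frac{1}{\frac{321}{28}} = \frac{28}{321}$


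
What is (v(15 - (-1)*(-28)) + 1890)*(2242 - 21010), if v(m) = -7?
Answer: -35340144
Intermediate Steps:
(v(15 - (-1)*(-28)) + 1890)*(2242 - 21010) = (-7 + 1890)*(2242 - 21010) = 1883*(-18768) = -35340144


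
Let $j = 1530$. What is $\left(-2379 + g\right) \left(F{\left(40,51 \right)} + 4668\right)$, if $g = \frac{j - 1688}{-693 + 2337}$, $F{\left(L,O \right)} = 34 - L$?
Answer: $- \frac{1519514409}{137} \approx -1.1091 \cdot 10^{7}$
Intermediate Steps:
$g = - \frac{79}{822}$ ($g = \frac{1530 - 1688}{-693 + 2337} = - \frac{158}{1644} = \left(-158\right) \frac{1}{1644} = - \frac{79}{822} \approx -0.096107$)
$\left(-2379 + g\right) \left(F{\left(40,51 \right)} + 4668\right) = \left(-2379 - \frac{79}{822}\right) \left(\left(34 - 40\right) + 4668\right) = - \frac{1955617 \left(\left(34 - 40\right) + 4668\right)}{822} = - \frac{1955617 \left(-6 + 4668\right)}{822} = \left(- \frac{1955617}{822}\right) 4662 = - \frac{1519514409}{137}$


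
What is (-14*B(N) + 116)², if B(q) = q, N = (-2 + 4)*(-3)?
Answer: 40000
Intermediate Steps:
N = -6 (N = 2*(-3) = -6)
(-14*B(N) + 116)² = (-14*(-6) + 116)² = (84 + 116)² = 200² = 40000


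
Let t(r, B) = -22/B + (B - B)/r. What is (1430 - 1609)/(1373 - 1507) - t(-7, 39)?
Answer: 9929/5226 ≈ 1.8999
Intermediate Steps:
t(r, B) = -22/B (t(r, B) = -22/B + 0/r = -22/B + 0 = -22/B)
(1430 - 1609)/(1373 - 1507) - t(-7, 39) = (1430 - 1609)/(1373 - 1507) - (-22)/39 = -179/(-134) - (-22)/39 = -179*(-1/134) - 1*(-22/39) = 179/134 + 22/39 = 9929/5226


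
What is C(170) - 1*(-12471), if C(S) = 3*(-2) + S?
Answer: 12635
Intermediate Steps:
C(S) = -6 + S
C(170) - 1*(-12471) = (-6 + 170) - 1*(-12471) = 164 + 12471 = 12635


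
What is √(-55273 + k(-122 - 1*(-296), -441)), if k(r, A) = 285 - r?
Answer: I*√55162 ≈ 234.87*I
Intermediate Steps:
√(-55273 + k(-122 - 1*(-296), -441)) = √(-55273 + (285 - (-122 - 1*(-296)))) = √(-55273 + (285 - (-122 + 296))) = √(-55273 + (285 - 1*174)) = √(-55273 + (285 - 174)) = √(-55273 + 111) = √(-55162) = I*√55162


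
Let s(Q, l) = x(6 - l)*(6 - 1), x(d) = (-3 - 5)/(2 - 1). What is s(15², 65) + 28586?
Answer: 28546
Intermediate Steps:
x(d) = -8 (x(d) = -8/1 = -8*1 = -8)
s(Q, l) = -40 (s(Q, l) = -8*(6 - 1) = -8*5 = -40)
s(15², 65) + 28586 = -40 + 28586 = 28546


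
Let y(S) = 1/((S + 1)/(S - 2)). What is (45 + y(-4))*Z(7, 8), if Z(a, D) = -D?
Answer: -376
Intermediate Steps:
y(S) = (-2 + S)/(1 + S) (y(S) = 1/((1 + S)/(-2 + S)) = (-2 + S)/(1 + S))
(45 + y(-4))*Z(7, 8) = (45 + (-2 - 4)/(1 - 4))*(-1*8) = (45 - 6/(-3))*(-8) = (45 - ⅓*(-6))*(-8) = (45 + 2)*(-8) = 47*(-8) = -376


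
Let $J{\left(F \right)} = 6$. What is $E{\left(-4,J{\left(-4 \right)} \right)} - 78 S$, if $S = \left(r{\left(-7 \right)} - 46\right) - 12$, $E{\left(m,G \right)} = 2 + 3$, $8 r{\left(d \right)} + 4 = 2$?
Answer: $\frac{9097}{2} \approx 4548.5$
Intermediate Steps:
$r{\left(d \right)} = - \frac{1}{4}$ ($r{\left(d \right)} = - \frac{1}{2} + \frac{1}{8} \cdot 2 = - \frac{1}{2} + \frac{1}{4} = - \frac{1}{4}$)
$E{\left(m,G \right)} = 5$
$S = - \frac{233}{4}$ ($S = \left(- \frac{1}{4} - 46\right) - 12 = - \frac{185}{4} - 12 = - \frac{233}{4} \approx -58.25$)
$E{\left(-4,J{\left(-4 \right)} \right)} - 78 S = 5 - - \frac{9087}{2} = 5 + \frac{9087}{2} = \frac{9097}{2}$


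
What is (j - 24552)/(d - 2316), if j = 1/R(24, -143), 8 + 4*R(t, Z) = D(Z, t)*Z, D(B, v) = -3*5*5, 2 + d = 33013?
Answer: -52624756/65791663 ≈ -0.79987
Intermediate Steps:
d = 33011 (d = -2 + 33013 = 33011)
D(B, v) = -75 (D(B, v) = -15*5 = -75)
R(t, Z) = -2 - 75*Z/4 (R(t, Z) = -2 + (-75*Z)/4 = -2 - 75*Z/4)
j = 4/10717 (j = 1/(-2 - 75/4*(-143)) = 1/(-2 + 10725/4) = 1/(10717/4) = 4/10717 ≈ 0.00037324)
(j - 24552)/(d - 2316) = (4/10717 - 24552)/(33011 - 2316) = -263123780/10717/30695 = -263123780/10717*1/30695 = -52624756/65791663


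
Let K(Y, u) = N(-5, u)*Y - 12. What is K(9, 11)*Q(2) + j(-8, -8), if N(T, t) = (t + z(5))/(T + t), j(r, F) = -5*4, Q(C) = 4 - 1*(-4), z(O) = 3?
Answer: 52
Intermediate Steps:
Q(C) = 8 (Q(C) = 4 + 4 = 8)
j(r, F) = -20
N(T, t) = (3 + t)/(T + t) (N(T, t) = (t + 3)/(T + t) = (3 + t)/(T + t))
K(Y, u) = -12 + Y*(3 + u)/(-5 + u) (K(Y, u) = ((3 + u)/(-5 + u))*Y - 12 = Y*(3 + u)/(-5 + u) - 12 = -12 + Y*(3 + u)/(-5 + u))
K(9, 11)*Q(2) + j(-8, -8) = ((60 - 12*11 + 9*(3 + 11))/(-5 + 11))*8 - 20 = ((60 - 132 + 9*14)/6)*8 - 20 = ((60 - 132 + 126)/6)*8 - 20 = ((⅙)*54)*8 - 20 = 9*8 - 20 = 72 - 20 = 52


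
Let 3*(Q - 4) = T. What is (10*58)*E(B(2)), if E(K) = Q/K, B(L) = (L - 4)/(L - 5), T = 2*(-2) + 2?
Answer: 2900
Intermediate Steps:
T = -2 (T = -4 + 2 = -2)
Q = 10/3 (Q = 4 + (⅓)*(-2) = 4 - ⅔ = 10/3 ≈ 3.3333)
B(L) = (-4 + L)/(-5 + L)
E(K) = 10/(3*K)
(10*58)*E(B(2)) = (10*58)*(10/(3*(((-4 + 2)/(-5 + 2))))) = 580*(10/(3*((-2/(-3))))) = 580*(10/(3*((-⅓*(-2))))) = 580*(10/(3*(⅔))) = 580*((10/3)*(3/2)) = 580*5 = 2900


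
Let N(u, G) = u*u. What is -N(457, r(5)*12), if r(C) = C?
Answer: -208849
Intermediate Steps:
N(u, G) = u²
-N(457, r(5)*12) = -1*457² = -1*208849 = -208849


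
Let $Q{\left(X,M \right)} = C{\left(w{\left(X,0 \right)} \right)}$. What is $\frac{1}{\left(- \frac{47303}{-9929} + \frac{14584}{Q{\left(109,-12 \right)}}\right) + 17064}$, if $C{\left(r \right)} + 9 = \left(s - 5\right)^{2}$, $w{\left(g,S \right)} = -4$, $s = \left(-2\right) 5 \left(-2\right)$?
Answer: $\frac{268083}{4593946060} \approx 5.8356 \cdot 10^{-5}$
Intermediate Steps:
$s = 20$ ($s = \left(-10\right) \left(-2\right) = 20$)
$C{\left(r \right)} = 216$ ($C{\left(r \right)} = -9 + \left(20 - 5\right)^{2} = -9 + 15^{2} = -9 + 225 = 216$)
$Q{\left(X,M \right)} = 216$
$\frac{1}{\left(- \frac{47303}{-9929} + \frac{14584}{Q{\left(109,-12 \right)}}\right) + 17064} = \frac{1}{\left(- \frac{47303}{-9929} + \frac{14584}{216}\right) + 17064} = \frac{1}{\left(\left(-47303\right) \left(- \frac{1}{9929}\right) + 14584 \cdot \frac{1}{216}\right) + 17064} = \frac{1}{\left(\frac{47303}{9929} + \frac{1823}{27}\right) + 17064} = \frac{1}{\frac{19377748}{268083} + 17064} = \frac{1}{\frac{4593946060}{268083}} = \frac{268083}{4593946060}$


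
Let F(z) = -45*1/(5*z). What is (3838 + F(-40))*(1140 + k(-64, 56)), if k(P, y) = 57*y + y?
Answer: 168421313/10 ≈ 1.6842e+7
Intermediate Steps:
F(z) = -9/z (F(z) = -45*1/(5*z) = -9/z)
k(P, y) = 58*y
(3838 + F(-40))*(1140 + k(-64, 56)) = (3838 - 9/(-40))*(1140 + 58*56) = (3838 - 9*(-1/40))*(1140 + 3248) = (3838 + 9/40)*4388 = (153529/40)*4388 = 168421313/10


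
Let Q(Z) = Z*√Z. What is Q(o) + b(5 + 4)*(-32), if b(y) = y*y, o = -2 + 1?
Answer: -2592 - I ≈ -2592.0 - 1.0*I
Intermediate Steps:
o = -1
b(y) = y²
Q(Z) = Z^(3/2)
Q(o) + b(5 + 4)*(-32) = (-1)^(3/2) + (5 + 4)²*(-32) = -I + 9²*(-32) = -I + 81*(-32) = -I - 2592 = -2592 - I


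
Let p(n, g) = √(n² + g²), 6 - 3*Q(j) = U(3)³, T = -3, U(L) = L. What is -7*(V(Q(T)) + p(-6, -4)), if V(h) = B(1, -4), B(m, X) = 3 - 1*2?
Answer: -7 - 14*√13 ≈ -57.478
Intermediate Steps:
B(m, X) = 1 (B(m, X) = 3 - 2 = 1)
Q(j) = -7 (Q(j) = 2 - ⅓*3³ = 2 - ⅓*27 = 2 - 9 = -7)
V(h) = 1
p(n, g) = √(g² + n²)
-7*(V(Q(T)) + p(-6, -4)) = -7*(1 + √((-4)² + (-6)²)) = -7*(1 + √(16 + 36)) = -7*(1 + √52) = -7*(1 + 2*√13) = -7 - 14*√13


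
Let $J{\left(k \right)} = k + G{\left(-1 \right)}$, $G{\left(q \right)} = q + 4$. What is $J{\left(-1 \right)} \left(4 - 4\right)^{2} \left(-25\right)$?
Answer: $0$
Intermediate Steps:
$G{\left(q \right)} = 4 + q$
$J{\left(k \right)} = 3 + k$ ($J{\left(k \right)} = k + \left(4 - 1\right) = k + 3 = 3 + k$)
$J{\left(-1 \right)} \left(4 - 4\right)^{2} \left(-25\right) = \left(3 - 1\right) \left(4 - 4\right)^{2} \left(-25\right) = 2 \cdot 0^{2} \left(-25\right) = 2 \cdot 0 \left(-25\right) = 0 \left(-25\right) = 0$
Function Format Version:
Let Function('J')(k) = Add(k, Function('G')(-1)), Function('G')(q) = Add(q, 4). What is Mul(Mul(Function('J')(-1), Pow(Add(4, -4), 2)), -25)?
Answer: 0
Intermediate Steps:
Function('G')(q) = Add(4, q)
Function('J')(k) = Add(3, k) (Function('J')(k) = Add(k, Add(4, -1)) = Add(k, 3) = Add(3, k))
Mul(Mul(Function('J')(-1), Pow(Add(4, -4), 2)), -25) = Mul(Mul(Add(3, -1), Pow(Add(4, -4), 2)), -25) = Mul(Mul(2, Pow(0, 2)), -25) = Mul(Mul(2, 0), -25) = Mul(0, -25) = 0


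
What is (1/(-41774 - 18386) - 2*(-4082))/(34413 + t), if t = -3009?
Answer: 163715413/629754880 ≈ 0.25997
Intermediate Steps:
(1/(-41774 - 18386) - 2*(-4082))/(34413 + t) = (1/(-41774 - 18386) - 2*(-4082))/(34413 - 3009) = (1/(-60160) + 8164)/31404 = (-1/60160 + 8164)*(1/31404) = (491146239/60160)*(1/31404) = 163715413/629754880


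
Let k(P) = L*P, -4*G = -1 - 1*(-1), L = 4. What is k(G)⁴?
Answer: 0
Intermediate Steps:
G = 0 (G = -(-1 - 1*(-1))/4 = -(-1 + 1)/4 = -¼*0 = 0)
k(P) = 4*P
k(G)⁴ = (4*0)⁴ = 0⁴ = 0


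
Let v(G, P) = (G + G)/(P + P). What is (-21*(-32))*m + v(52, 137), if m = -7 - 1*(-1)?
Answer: -552332/137 ≈ -4031.6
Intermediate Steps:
v(G, P) = G/P (v(G, P) = (2*G)/((2*P)) = (2*G)*(1/(2*P)) = G/P)
m = -6 (m = -7 + 1 = -6)
(-21*(-32))*m + v(52, 137) = -21*(-32)*(-6) + 52/137 = 672*(-6) + 52*(1/137) = -4032 + 52/137 = -552332/137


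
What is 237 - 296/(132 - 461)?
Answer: 78269/329 ≈ 237.90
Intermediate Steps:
237 - 296/(132 - 461) = 237 - 296/(-329) = 237 - 1/329*(-296) = 237 + 296/329 = 78269/329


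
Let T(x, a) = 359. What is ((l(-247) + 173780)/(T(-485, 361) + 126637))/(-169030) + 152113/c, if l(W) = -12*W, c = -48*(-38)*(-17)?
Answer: -7160709437207/1459697103840 ≈ -4.9056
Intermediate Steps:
c = -31008 (c = 1824*(-17) = -31008)
((l(-247) + 173780)/(T(-485, 361) + 126637))/(-169030) + 152113/c = ((-12*(-247) + 173780)/(359 + 126637))/(-169030) + 152113/(-31008) = ((2964 + 173780)/126996)*(-1/169030) + 152113*(-1/31008) = (176744*(1/126996))*(-1/169030) - 152113/31008 = (44186/31749)*(-1/169030) - 152113/31008 = -22093/2683266735 - 152113/31008 = -7160709437207/1459697103840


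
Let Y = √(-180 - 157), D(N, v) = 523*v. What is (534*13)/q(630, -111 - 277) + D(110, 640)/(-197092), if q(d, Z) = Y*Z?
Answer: -83680/49273 + 3471*I*√337/65378 ≈ -1.6983 + 0.97463*I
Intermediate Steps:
Y = I*√337 (Y = √(-337) = I*√337 ≈ 18.358*I)
q(d, Z) = I*Z*√337 (q(d, Z) = (I*√337)*Z = I*Z*√337)
(534*13)/q(630, -111 - 277) + D(110, 640)/(-197092) = (534*13)/((I*(-111 - 277)*√337)) + (523*640)/(-197092) = 6942/((I*(-388)*√337)) + 334720*(-1/197092) = 6942/((-388*I*√337)) - 83680/49273 = 6942*(I*√337/130756) - 83680/49273 = 3471*I*√337/65378 - 83680/49273 = -83680/49273 + 3471*I*√337/65378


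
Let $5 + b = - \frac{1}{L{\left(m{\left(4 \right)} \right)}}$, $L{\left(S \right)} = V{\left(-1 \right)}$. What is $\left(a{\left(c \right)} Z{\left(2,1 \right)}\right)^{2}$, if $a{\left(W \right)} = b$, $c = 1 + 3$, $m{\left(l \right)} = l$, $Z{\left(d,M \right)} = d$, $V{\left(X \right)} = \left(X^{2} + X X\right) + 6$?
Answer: $\frac{1681}{16} \approx 105.06$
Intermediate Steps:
$V{\left(X \right)} = 6 + 2 X^{2}$ ($V{\left(X \right)} = \left(X^{2} + X^{2}\right) + 6 = 2 X^{2} + 6 = 6 + 2 X^{2}$)
$L{\left(S \right)} = 8$ ($L{\left(S \right)} = 6 + 2 \left(-1\right)^{2} = 6 + 2 \cdot 1 = 6 + 2 = 8$)
$c = 4$
$b = - \frac{41}{8}$ ($b = -5 - \frac{1}{8} = - \frac{41}{8} \approx -5.125$)
$a{\left(W \right)} = - \frac{41}{8}$
$\left(a{\left(c \right)} Z{\left(2,1 \right)}\right)^{2} = \left(\left(- \frac{41}{8}\right) 2\right)^{2} = \left(- \frac{41}{4}\right)^{2} = \frac{1681}{16}$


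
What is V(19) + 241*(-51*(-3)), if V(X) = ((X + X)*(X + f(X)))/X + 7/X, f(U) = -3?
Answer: 701202/19 ≈ 36905.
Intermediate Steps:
V(X) = -6 + 2*X + 7/X (V(X) = ((X + X)*(X - 3))/X + 7/X = ((2*X)*(-3 + X))/X + 7/X = (2*X*(-3 + X))/X + 7/X = (-6 + 2*X) + 7/X = -6 + 2*X + 7/X)
V(19) + 241*(-51*(-3)) = (-6 + 2*19 + 7/19) + 241*(-51*(-3)) = (-6 + 38 + 7*(1/19)) + 241*153 = (-6 + 38 + 7/19) + 36873 = 615/19 + 36873 = 701202/19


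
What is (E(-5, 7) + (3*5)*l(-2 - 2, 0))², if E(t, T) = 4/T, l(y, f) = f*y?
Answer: 16/49 ≈ 0.32653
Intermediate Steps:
(E(-5, 7) + (3*5)*l(-2 - 2, 0))² = (4/7 + (3*5)*(0*(-2 - 2)))² = (4*(⅐) + 15*(0*(-4)))² = (4/7 + 15*0)² = (4/7 + 0)² = (4/7)² = 16/49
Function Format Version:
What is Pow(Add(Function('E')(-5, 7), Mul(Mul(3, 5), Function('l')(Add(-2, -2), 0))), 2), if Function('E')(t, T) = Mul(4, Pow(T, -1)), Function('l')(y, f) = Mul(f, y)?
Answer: Rational(16, 49) ≈ 0.32653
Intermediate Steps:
Pow(Add(Function('E')(-5, 7), Mul(Mul(3, 5), Function('l')(Add(-2, -2), 0))), 2) = Pow(Add(Mul(4, Pow(7, -1)), Mul(Mul(3, 5), Mul(0, Add(-2, -2)))), 2) = Pow(Add(Mul(4, Rational(1, 7)), Mul(15, Mul(0, -4))), 2) = Pow(Add(Rational(4, 7), Mul(15, 0)), 2) = Pow(Add(Rational(4, 7), 0), 2) = Pow(Rational(4, 7), 2) = Rational(16, 49)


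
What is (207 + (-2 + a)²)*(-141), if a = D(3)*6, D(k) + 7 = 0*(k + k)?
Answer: -302163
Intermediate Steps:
D(k) = -7 (D(k) = -7 + 0*(k + k) = -7 + 0*(2*k) = -7 + 0 = -7)
a = -42 (a = -7*6 = -42)
(207 + (-2 + a)²)*(-141) = (207 + (-2 - 42)²)*(-141) = (207 + (-44)²)*(-141) = (207 + 1936)*(-141) = 2143*(-141) = -302163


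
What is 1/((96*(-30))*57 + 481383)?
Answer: 1/317223 ≈ 3.1524e-6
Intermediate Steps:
1/((96*(-30))*57 + 481383) = 1/(-2880*57 + 481383) = 1/(-164160 + 481383) = 1/317223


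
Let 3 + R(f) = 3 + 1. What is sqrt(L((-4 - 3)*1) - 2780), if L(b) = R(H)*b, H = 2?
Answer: I*sqrt(2787) ≈ 52.792*I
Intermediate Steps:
R(f) = 1 (R(f) = -3 + (3 + 1) = -3 + 4 = 1)
L(b) = b (L(b) = 1*b = b)
sqrt(L((-4 - 3)*1) - 2780) = sqrt((-4 - 3)*1 - 2780) = sqrt(-7*1 - 2780) = sqrt(-7 - 2780) = sqrt(-2787) = I*sqrt(2787)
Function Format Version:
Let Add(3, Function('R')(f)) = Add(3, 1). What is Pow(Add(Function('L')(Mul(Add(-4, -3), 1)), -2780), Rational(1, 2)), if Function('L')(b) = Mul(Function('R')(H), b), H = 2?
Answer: Mul(I, Pow(2787, Rational(1, 2))) ≈ Mul(52.792, I)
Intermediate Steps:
Function('R')(f) = 1 (Function('R')(f) = Add(-3, Add(3, 1)) = Add(-3, 4) = 1)
Function('L')(b) = b (Function('L')(b) = Mul(1, b) = b)
Pow(Add(Function('L')(Mul(Add(-4, -3), 1)), -2780), Rational(1, 2)) = Pow(Add(Mul(Add(-4, -3), 1), -2780), Rational(1, 2)) = Pow(Add(Mul(-7, 1), -2780), Rational(1, 2)) = Pow(Add(-7, -2780), Rational(1, 2)) = Pow(-2787, Rational(1, 2)) = Mul(I, Pow(2787, Rational(1, 2)))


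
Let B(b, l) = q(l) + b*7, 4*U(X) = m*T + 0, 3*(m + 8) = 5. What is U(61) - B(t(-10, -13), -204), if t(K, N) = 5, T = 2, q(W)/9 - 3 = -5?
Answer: -121/6 ≈ -20.167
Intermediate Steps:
m = -19/3 (m = -8 + (1/3)*5 = -8 + 5/3 = -19/3 ≈ -6.3333)
q(W) = -18 (q(W) = 27 + 9*(-5) = 27 - 45 = -18)
U(X) = -19/6 (U(X) = (-19/3*2 + 0)/4 = (-38/3 + 0)/4 = (1/4)*(-38/3) = -19/6)
B(b, l) = -18 + 7*b (B(b, l) = -18 + b*7 = -18 + 7*b)
U(61) - B(t(-10, -13), -204) = -19/6 - (-18 + 7*5) = -19/6 - (-18 + 35) = -19/6 - 1*17 = -19/6 - 17 = -121/6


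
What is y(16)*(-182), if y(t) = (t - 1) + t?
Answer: -5642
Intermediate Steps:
y(t) = -1 + 2*t (y(t) = (-1 + t) + t = -1 + 2*t)
y(16)*(-182) = (-1 + 2*16)*(-182) = (-1 + 32)*(-182) = 31*(-182) = -5642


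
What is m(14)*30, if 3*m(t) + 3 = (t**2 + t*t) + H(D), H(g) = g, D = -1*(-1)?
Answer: 3900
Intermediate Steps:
D = 1
m(t) = -2/3 + 2*t**2/3 (m(t) = -1 + ((t**2 + t*t) + 1)/3 = -1 + ((t**2 + t**2) + 1)/3 = -1 + (2*t**2 + 1)/3 = -1 + (1 + 2*t**2)/3 = -1 + (1/3 + 2*t**2/3) = -2/3 + 2*t**2/3)
m(14)*30 = (-2/3 + (2/3)*14**2)*30 = (-2/3 + (2/3)*196)*30 = (-2/3 + 392/3)*30 = 130*30 = 3900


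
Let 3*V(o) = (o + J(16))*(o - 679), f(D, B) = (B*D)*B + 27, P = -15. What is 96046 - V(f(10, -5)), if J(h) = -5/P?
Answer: 399626/3 ≈ 1.3321e+5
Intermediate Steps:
J(h) = ⅓ (J(h) = -5/(-15) = -5*(-1/15) = ⅓)
f(D, B) = 27 + D*B² (f(D, B) = D*B² + 27 = 27 + D*B²)
V(o) = (-679 + o)*(⅓ + o)/3 (V(o) = ((o + ⅓)*(o - 679))/3 = ((⅓ + o)*(-679 + o))/3 = ((-679 + o)*(⅓ + o))/3 = (-679 + o)*(⅓ + o)/3)
96046 - V(f(10, -5)) = 96046 - (-679/9 - 2036*(27 + 10*(-5)²)/9 + (27 + 10*(-5)²)²/3) = 96046 - (-679/9 - 2036*(27 + 10*25)/9 + (27 + 10*25)²/3) = 96046 - (-679/9 - 2036*(27 + 250)/9 + (27 + 250)²/3) = 96046 - (-679/9 - 2036/9*277 + (⅓)*277²) = 96046 - (-679/9 - 563972/9 + (⅓)*76729) = 96046 - (-679/9 - 563972/9 + 76729/3) = 96046 - 1*(-111488/3) = 96046 + 111488/3 = 399626/3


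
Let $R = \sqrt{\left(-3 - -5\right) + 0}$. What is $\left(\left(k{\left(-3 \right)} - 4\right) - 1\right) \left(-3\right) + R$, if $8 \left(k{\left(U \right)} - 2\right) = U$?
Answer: $\frac{81}{8} + \sqrt{2} \approx 11.539$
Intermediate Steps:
$k{\left(U \right)} = 2 + \frac{U}{8}$
$R = \sqrt{2}$ ($R = \sqrt{\left(-3 + 5\right) + 0} = \sqrt{2 + 0} = \sqrt{2} \approx 1.4142$)
$\left(\left(k{\left(-3 \right)} - 4\right) - 1\right) \left(-3\right) + R = \left(\left(\left(2 + \frac{1}{8} \left(-3\right)\right) - 4\right) - 1\right) \left(-3\right) + \sqrt{2} = \left(\left(\left(2 - \frac{3}{8}\right) - 4\right) - 1\right) \left(-3\right) + \sqrt{2} = \left(\left(\frac{13}{8} - 4\right) - 1\right) \left(-3\right) + \sqrt{2} = \left(- \frac{19}{8} - 1\right) \left(-3\right) + \sqrt{2} = \left(- \frac{27}{8}\right) \left(-3\right) + \sqrt{2} = \frac{81}{8} + \sqrt{2}$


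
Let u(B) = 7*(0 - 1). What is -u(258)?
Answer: 7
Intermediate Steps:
u(B) = -7 (u(B) = 7*(-1) = -7)
-u(258) = -1*(-7) = 7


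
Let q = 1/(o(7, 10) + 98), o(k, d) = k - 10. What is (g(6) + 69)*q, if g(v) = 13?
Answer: 82/95 ≈ 0.86316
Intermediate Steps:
o(k, d) = -10 + k
q = 1/95 (q = 1/((-10 + 7) + 98) = 1/(-3 + 98) = 1/95 ≈ 0.010526)
(g(6) + 69)*q = (13 + 69)*(1/95) = 82*(1/95) = 82/95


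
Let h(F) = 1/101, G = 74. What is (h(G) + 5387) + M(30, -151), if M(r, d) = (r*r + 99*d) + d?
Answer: -890112/101 ≈ -8813.0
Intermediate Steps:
M(r, d) = r**2 + 100*d (M(r, d) = (r**2 + 99*d) + d = r**2 + 100*d)
h(F) = 1/101
(h(G) + 5387) + M(30, -151) = (1/101 + 5387) + (30**2 + 100*(-151)) = 544088/101 + (900 - 15100) = 544088/101 - 14200 = -890112/101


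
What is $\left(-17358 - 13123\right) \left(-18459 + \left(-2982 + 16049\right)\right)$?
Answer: $164353552$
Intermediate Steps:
$\left(-17358 - 13123\right) \left(-18459 + \left(-2982 + 16049\right)\right) = - 30481 \left(-18459 + 13067\right) = \left(-30481\right) \left(-5392\right) = 164353552$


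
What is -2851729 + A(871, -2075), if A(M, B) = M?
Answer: -2850858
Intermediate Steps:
-2851729 + A(871, -2075) = -2851729 + 871 = -2850858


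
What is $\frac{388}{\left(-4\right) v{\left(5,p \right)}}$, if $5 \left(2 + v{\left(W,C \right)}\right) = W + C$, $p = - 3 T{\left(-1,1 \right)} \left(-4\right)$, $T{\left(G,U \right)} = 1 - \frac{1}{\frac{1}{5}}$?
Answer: $\frac{485}{53} \approx 9.1509$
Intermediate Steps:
$T{\left(G,U \right)} = -4$ ($T{\left(G,U \right)} = 1 - \frac{1}{\frac{1}{5}} = 1 - 5 = -4$)
$p = -48$ ($p = \left(-3\right) \left(-4\right) \left(-4\right) = 12 \left(-4\right) = -48$)
$v{\left(W,C \right)} = -2 + \frac{C}{5} + \frac{W}{5}$ ($v{\left(W,C \right)} = -2 + \frac{W + C}{5} = -2 + \frac{C + W}{5} = -2 + \left(\frac{C}{5} + \frac{W}{5}\right) = -2 + \frac{C}{5} + \frac{W}{5}$)
$\frac{388}{\left(-4\right) v{\left(5,p \right)}} = \frac{388}{\left(-4\right) \left(-2 + \frac{1}{5} \left(-48\right) + \frac{1}{5} \cdot 5\right)} = \frac{388}{\left(-4\right) \left(-2 - \frac{48}{5} + 1\right)} = \frac{388}{\left(-4\right) \left(- \frac{53}{5}\right)} = \frac{388}{\frac{212}{5}} = 388 \cdot \frac{5}{212} = \frac{485}{53}$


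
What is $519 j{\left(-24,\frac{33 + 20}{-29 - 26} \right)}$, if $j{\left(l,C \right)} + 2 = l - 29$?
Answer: $-28545$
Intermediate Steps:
$j{\left(l,C \right)} = -31 + l$ ($j{\left(l,C \right)} = -2 + \left(l - 29\right) = -2 + \left(-29 + l\right) = -31 + l$)
$519 j{\left(-24,\frac{33 + 20}{-29 - 26} \right)} = 519 \left(-31 - 24\right) = 519 \left(-55\right) = -28545$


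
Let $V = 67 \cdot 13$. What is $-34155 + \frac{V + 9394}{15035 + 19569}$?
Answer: $- \frac{1181889355}{34604} \approx -34155.0$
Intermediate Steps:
$V = 871$
$-34155 + \frac{V + 9394}{15035 + 19569} = -34155 + \frac{871 + 9394}{15035 + 19569} = -34155 + \frac{10265}{34604} = - \frac{1181889355}{34604}$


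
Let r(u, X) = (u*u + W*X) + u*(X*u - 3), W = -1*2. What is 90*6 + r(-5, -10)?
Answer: 350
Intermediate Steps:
W = -2
r(u, X) = u² - 2*X + u*(-3 + X*u) (r(u, X) = (u*u - 2*X) + u*(X*u - 3) = (u² - 2*X) + u*(-3 + X*u) = u² - 2*X + u*(-3 + X*u))
90*6 + r(-5, -10) = 90*6 + ((-5)² - 3*(-5) - 2*(-10) - 10*(-5)²) = 540 + (25 + 15 + 20 - 10*25) = 540 + (25 + 15 + 20 - 250) = 540 - 190 = 350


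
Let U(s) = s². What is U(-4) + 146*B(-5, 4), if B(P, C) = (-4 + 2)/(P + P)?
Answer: 226/5 ≈ 45.200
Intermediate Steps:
B(P, C) = -1/P (B(P, C) = -2*1/(2*P) = -1/P)
U(-4) + 146*B(-5, 4) = (-4)² + 146*(-1/(-5)) = 16 + 146*(-1*(-⅕)) = 16 + 146*(⅕) = 16 + 146/5 = 226/5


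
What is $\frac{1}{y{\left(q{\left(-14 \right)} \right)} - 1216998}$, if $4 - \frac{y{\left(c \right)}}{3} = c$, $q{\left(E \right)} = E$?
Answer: $- \frac{1}{1216944} \approx -8.2173 \cdot 10^{-7}$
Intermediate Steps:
$y{\left(c \right)} = 12 - 3 c$
$\frac{1}{y{\left(q{\left(-14 \right)} \right)} - 1216998} = \frac{1}{\left(12 - -42\right) - 1216998} = \frac{1}{\left(12 + 42\right) - 1216998} = \frac{1}{54 - 1216998} = \frac{1}{-1216944} = - \frac{1}{1216944}$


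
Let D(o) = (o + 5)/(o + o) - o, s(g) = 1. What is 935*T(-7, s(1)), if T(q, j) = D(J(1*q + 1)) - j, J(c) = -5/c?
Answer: 4675/3 ≈ 1558.3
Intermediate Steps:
D(o) = -o + (5 + o)/(2*o) (D(o) = (5 + o)/((2*o)) - o = (5 + o)*(1/(2*o)) - o = (5 + o)/(2*o) - o = -o + (5 + o)/(2*o))
T(q, j) = -j + 5/(1 + q) - q/2 (T(q, j) = (½ - (-5)/(1*q + 1) + 5/(2*((-5/(1*q + 1))))) - j = (½ - (-5)/(q + 1) + 5/(2*((-5/(q + 1))))) - j = (½ - (-5)/(1 + q) + 5/(2*((-5/(1 + q))))) - j = (½ + 5/(1 + q) + 5*(-⅕ - q/5)/2) - j = (½ + 5/(1 + q) + (-½ - q/2)) - j = (5/(1 + q) - q/2) - j = -j + 5/(1 + q) - q/2)
935*T(-7, s(1)) = 935*((10 - (1 - 7)*(-7 + 2*1))/(2*(1 - 7))) = 935*((½)*(10 - 1*(-6)*(-7 + 2))/(-6)) = 935*((½)*(-⅙)*(10 - 1*(-6)*(-5))) = 935*((½)*(-⅙)*(10 - 30)) = 935*((½)*(-⅙)*(-20)) = 935*(5/3) = 4675/3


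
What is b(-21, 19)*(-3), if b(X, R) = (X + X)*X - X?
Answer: -2709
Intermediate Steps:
b(X, R) = -X + 2*X² (b(X, R) = (2*X)*X - X = 2*X² - X = -X + 2*X²)
b(-21, 19)*(-3) = -21*(-1 + 2*(-21))*(-3) = -21*(-1 - 42)*(-3) = -21*(-43)*(-3) = 903*(-3) = -2709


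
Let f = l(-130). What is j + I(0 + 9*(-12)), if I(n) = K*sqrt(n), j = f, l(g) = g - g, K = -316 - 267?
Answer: -3498*I*sqrt(3) ≈ -6058.7*I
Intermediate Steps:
K = -583
l(g) = 0
f = 0
j = 0
I(n) = -583*sqrt(n)
j + I(0 + 9*(-12)) = 0 - 583*sqrt(0 + 9*(-12)) = 0 - 583*sqrt(0 - 108) = 0 - 3498*I*sqrt(3) = -3498*I*sqrt(3)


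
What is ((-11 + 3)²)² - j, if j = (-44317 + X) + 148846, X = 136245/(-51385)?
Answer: -1032122692/10277 ≈ -1.0043e+5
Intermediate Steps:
X = -27249/10277 (X = 136245*(-1/51385) = -27249/10277 ≈ -2.6515)
j = 1074217284/10277 (j = (-44317 - 27249/10277) + 148846 = -455473058/10277 + 148846 = 1074217284/10277 ≈ 1.0453e+5)
((-11 + 3)²)² - j = ((-11 + 3)²)² - 1*1074217284/10277 = ((-8)²)² - 1074217284/10277 = 64² - 1074217284/10277 = 4096 - 1074217284/10277 = -1032122692/10277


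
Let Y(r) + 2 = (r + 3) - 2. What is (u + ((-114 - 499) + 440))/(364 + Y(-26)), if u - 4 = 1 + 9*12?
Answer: -60/337 ≈ -0.17804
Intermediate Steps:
Y(r) = -1 + r (Y(r) = -2 + ((r + 3) - 2) = -2 + ((3 + r) - 2) = -2 + (1 + r) = -1 + r)
u = 113 (u = 4 + (1 + 9*12) = 4 + (1 + 108) = 4 + 109 = 113)
(u + ((-114 - 499) + 440))/(364 + Y(-26)) = (113 + ((-114 - 499) + 440))/(364 + (-1 - 26)) = (113 + (-613 + 440))/(364 - 27) = (113 - 173)/337 = (1/337)*(-60) = -60/337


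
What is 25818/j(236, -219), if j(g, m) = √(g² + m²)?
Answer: 25818*√103657/103657 ≈ 80.191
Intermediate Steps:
25818/j(236, -219) = 25818/(√(236² + (-219)²)) = 25818/(√(55696 + 47961)) = 25818/(√103657) = 25818*(√103657/103657) = 25818*√103657/103657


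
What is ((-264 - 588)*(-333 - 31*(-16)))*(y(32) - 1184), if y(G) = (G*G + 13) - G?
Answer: 24858804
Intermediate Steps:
y(G) = 13 + G² - G (y(G) = (G² + 13) - G = (13 + G²) - G = 13 + G² - G)
((-264 - 588)*(-333 - 31*(-16)))*(y(32) - 1184) = ((-264 - 588)*(-333 - 31*(-16)))*((13 + 32² - 1*32) - 1184) = (-852*(-333 + 496))*((13 + 1024 - 32) - 1184) = (-852*163)*(1005 - 1184) = -138876*(-179) = 24858804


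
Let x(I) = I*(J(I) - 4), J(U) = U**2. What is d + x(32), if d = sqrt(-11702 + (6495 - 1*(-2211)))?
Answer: 32640 + 2*I*sqrt(749) ≈ 32640.0 + 54.736*I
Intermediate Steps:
x(I) = I*(-4 + I**2) (x(I) = I*(I**2 - 4) = I*(-4 + I**2))
d = 2*I*sqrt(749) (d = sqrt(-11702 + (6495 + 2211)) = sqrt(-11702 + 8706) = sqrt(-2996) = 2*I*sqrt(749) ≈ 54.736*I)
d + x(32) = 2*I*sqrt(749) + 32*(-4 + 32**2) = 2*I*sqrt(749) + 32*(-4 + 1024) = 2*I*sqrt(749) + 32*1020 = 2*I*sqrt(749) + 32640 = 32640 + 2*I*sqrt(749)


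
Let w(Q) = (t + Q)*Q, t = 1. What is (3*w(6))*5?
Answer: 630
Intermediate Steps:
w(Q) = Q*(1 + Q) (w(Q) = (1 + Q)*Q = Q*(1 + Q))
(3*w(6))*5 = (3*(6*(1 + 6)))*5 = (3*(6*7))*5 = (3*42)*5 = 126*5 = 630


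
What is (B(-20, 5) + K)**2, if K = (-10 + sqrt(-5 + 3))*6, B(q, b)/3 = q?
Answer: 14328 - 1440*I*sqrt(2) ≈ 14328.0 - 2036.5*I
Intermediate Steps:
B(q, b) = 3*q
K = -60 + 6*I*sqrt(2) (K = (-10 + sqrt(-2))*6 = (-10 + I*sqrt(2))*6 = -60 + 6*I*sqrt(2) ≈ -60.0 + 8.4853*I)
(B(-20, 5) + K)**2 = (3*(-20) + (-60 + 6*I*sqrt(2)))**2 = (-60 + (-60 + 6*I*sqrt(2)))**2 = (-120 + 6*I*sqrt(2))**2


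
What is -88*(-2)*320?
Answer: 56320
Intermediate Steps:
-88*(-2)*320 = 176*320 = 56320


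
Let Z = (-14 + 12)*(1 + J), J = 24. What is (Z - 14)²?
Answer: 4096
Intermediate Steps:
Z = -50 (Z = (-14 + 12)*(1 + 24) = -2*25 = -50)
(Z - 14)² = (-50 - 14)² = (-64)² = 4096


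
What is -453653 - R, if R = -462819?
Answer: 9166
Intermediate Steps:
-453653 - R = -453653 - 1*(-462819) = -453653 + 462819 = 9166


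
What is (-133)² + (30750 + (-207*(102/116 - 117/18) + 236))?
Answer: 1445316/29 ≈ 49839.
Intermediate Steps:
(-133)² + (30750 + (-207*(102/116 - 117/18) + 236)) = 17689 + (30750 + (-207*(102*(1/116) - 117*1/18) + 236)) = 17689 + (30750 + (-207*(51/58 - 13/2) + 236)) = 17689 + (30750 + (-207*(-163/29) + 236)) = 17689 + (30750 + (33741/29 + 236)) = 17689 + (30750 + 40585/29) = 17689 + 932335/29 = 1445316/29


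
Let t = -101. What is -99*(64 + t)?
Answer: 3663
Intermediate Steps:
-99*(64 + t) = -99*(64 - 101) = -99*(-37) = 3663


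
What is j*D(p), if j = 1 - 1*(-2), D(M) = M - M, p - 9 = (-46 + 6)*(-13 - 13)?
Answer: 0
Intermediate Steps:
p = 1049 (p = 9 + (-46 + 6)*(-13 - 13) = 9 - 40*(-26) = 9 + 1040 = 1049)
D(M) = 0
j = 3 (j = 1 + 2 = 3)
j*D(p) = 3*0 = 0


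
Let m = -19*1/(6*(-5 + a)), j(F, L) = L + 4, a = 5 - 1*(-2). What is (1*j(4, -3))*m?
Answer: -19/12 ≈ -1.5833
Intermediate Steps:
a = 7 (a = 5 + 2 = 7)
j(F, L) = 4 + L
m = -19/12 (m = -19*1/(6*(-5 + 7)) = -19/(2*6) = -19/12 ≈ -1.5833)
(1*j(4, -3))*m = (1*(4 - 3))*(-19/12) = (1*1)*(-19/12) = 1*(-19/12) = -19/12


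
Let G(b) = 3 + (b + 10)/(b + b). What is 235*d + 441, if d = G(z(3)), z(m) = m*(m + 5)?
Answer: 31499/24 ≈ 1312.5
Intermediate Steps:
z(m) = m*(5 + m)
G(b) = 3 + (10 + b)/(2*b) (G(b) = 3 + (10 + b)/((2*b)) = 3 + (10 + b)*(1/(2*b)) = 3 + (10 + b)/(2*b))
d = 89/24 (d = 7/2 + 5/((3*(5 + 3))) = 7/2 + 5/((3*8)) = 7/2 + 5/24 = 89/24 ≈ 3.7083)
235*d + 441 = 235*(89/24) + 441 = 20915/24 + 441 = 31499/24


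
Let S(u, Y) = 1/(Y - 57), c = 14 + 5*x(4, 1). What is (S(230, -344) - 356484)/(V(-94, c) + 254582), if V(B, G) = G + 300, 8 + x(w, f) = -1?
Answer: -142950085/102195251 ≈ -1.3988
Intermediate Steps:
x(w, f) = -9 (x(w, f) = -8 - 1 = -9)
c = -31 (c = 14 + 5*(-9) = 14 - 45 = -31)
V(B, G) = 300 + G
S(u, Y) = 1/(-57 + Y)
(S(230, -344) - 356484)/(V(-94, c) + 254582) = (1/(-57 - 344) - 356484)/((300 - 31) + 254582) = (1/(-401) - 356484)/(269 + 254582) = (-1/401 - 356484)/254851 = -142950085/401*1/254851 = -142950085/102195251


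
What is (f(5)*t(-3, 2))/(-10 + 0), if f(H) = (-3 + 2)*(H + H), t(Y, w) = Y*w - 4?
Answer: -10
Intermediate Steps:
t(Y, w) = -4 + Y*w
f(H) = -2*H
(f(5)*t(-3, 2))/(-10 + 0) = ((-2*5)*(-4 - 3*2))/(-10 + 0) = -10*(-4 - 6)/(-10) = -10*(-10)*(-1/10) = 100*(-1/10) = -10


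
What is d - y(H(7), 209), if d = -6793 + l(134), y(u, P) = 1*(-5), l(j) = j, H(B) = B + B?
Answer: -6654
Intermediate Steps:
H(B) = 2*B
y(u, P) = -5
d = -6659 (d = -6793 + 134 = -6659)
d - y(H(7), 209) = -6659 - 1*(-5) = -6659 + 5 = -6654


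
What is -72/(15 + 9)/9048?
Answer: -1/3016 ≈ -0.00033156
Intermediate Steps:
-72/(15 + 9)/9048 = -72/24*(1/9048) = -72*1/24*(1/9048) = -3*1/9048 = -1/3016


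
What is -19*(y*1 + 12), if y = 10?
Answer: -418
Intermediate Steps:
-19*(y*1 + 12) = -19*(10*1 + 12) = -19*(10 + 12) = -19*22 = -418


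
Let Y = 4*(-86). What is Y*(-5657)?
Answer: 1946008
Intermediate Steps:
Y = -344
Y*(-5657) = -344*(-5657) = 1946008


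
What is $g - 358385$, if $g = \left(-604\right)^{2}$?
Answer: $6431$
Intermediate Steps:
$g = 364816$
$g - 358385 = 364816 - 358385 = 6431$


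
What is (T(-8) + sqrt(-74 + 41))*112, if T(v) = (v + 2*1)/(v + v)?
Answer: 42 + 112*I*sqrt(33) ≈ 42.0 + 643.39*I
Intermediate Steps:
T(v) = (2 + v)/(2*v) (T(v) = (v + 2)/((2*v)) = (2 + v)*(1/(2*v)) = (2 + v)/(2*v))
(T(-8) + sqrt(-74 + 41))*112 = ((1/2)*(2 - 8)/(-8) + sqrt(-74 + 41))*112 = ((1/2)*(-1/8)*(-6) + sqrt(-33))*112 = (3/8 + I*sqrt(33))*112 = 42 + 112*I*sqrt(33)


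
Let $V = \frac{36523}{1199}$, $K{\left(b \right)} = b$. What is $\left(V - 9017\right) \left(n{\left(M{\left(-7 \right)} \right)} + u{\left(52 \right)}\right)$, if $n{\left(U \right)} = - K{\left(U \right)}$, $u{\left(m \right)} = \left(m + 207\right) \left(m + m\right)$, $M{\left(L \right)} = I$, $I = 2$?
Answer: $- \frac{290210079240}{1199} \approx -2.4204 \cdot 10^{8}$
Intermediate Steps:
$M{\left(L \right)} = 2$
$u{\left(m \right)} = 2 m \left(207 + m\right)$ ($u{\left(m \right)} = \left(207 + m\right) 2 m = 2 m \left(207 + m\right)$)
$V = \frac{36523}{1199}$ ($V = 36523 \cdot \frac{1}{1199} = \frac{36523}{1199} \approx 30.461$)
$n{\left(U \right)} = - U$
$\left(V - 9017\right) \left(n{\left(M{\left(-7 \right)} \right)} + u{\left(52 \right)}\right) = \left(\frac{36523}{1199} - 9017\right) \left(\left(-1\right) 2 + 2 \cdot 52 \left(207 + 52\right)\right) = - \frac{10774860 \left(-2 + 2 \cdot 52 \cdot 259\right)}{1199} = - \frac{10774860 \left(-2 + 26936\right)}{1199} = \left(- \frac{10774860}{1199}\right) 26934 = - \frac{290210079240}{1199}$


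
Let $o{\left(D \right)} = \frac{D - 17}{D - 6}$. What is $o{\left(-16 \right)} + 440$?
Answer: $\frac{883}{2} \approx 441.5$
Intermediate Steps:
$o{\left(D \right)} = \frac{-17 + D}{-6 + D}$
$o{\left(-16 \right)} + 440 = \frac{-17 - 16}{-6 - 16} + 440 = \frac{1}{-22} \left(-33\right) + 440 = \left(- \frac{1}{22}\right) \left(-33\right) + 440 = \frac{3}{2} + 440 = \frac{883}{2}$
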